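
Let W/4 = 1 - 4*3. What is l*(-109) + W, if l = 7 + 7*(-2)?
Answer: 719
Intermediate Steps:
W = -44 (W = 4*(1 - 4*3) = 4*(1 - 12) = 4*(-11) = -44)
l = -7 (l = 7 - 14 = -7)
l*(-109) + W = -7*(-109) - 44 = 763 - 44 = 719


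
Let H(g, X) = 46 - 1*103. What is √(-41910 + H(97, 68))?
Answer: 3*I*√4663 ≈ 204.86*I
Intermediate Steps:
H(g, X) = -57 (H(g, X) = 46 - 103 = -57)
√(-41910 + H(97, 68)) = √(-41910 - 57) = √(-41967) = 3*I*√4663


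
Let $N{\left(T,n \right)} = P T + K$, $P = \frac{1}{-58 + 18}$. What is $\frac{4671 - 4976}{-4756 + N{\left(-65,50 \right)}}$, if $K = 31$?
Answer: $\frac{2440}{37787} \approx 0.064572$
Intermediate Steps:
$P = - \frac{1}{40}$ ($P = \frac{1}{-40} = - \frac{1}{40} \approx -0.025$)
$N{\left(T,n \right)} = 31 - \frac{T}{40}$ ($N{\left(T,n \right)} = - \frac{T}{40} + 31 = 31 - \frac{T}{40}$)
$\frac{4671 - 4976}{-4756 + N{\left(-65,50 \right)}} = \frac{4671 - 4976}{-4756 + \left(31 - - \frac{13}{8}\right)} = - \frac{305}{-4756 + \left(31 + \frac{13}{8}\right)} = - \frac{305}{-4756 + \frac{261}{8}} = - \frac{305}{- \frac{37787}{8}} = \left(-305\right) \left(- \frac{8}{37787}\right) = \frac{2440}{37787}$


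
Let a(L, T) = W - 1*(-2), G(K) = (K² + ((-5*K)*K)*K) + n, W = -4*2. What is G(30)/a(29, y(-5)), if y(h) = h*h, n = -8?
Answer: 67054/3 ≈ 22351.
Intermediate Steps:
y(h) = h²
W = -8
G(K) = -8 + K² - 5*K³ (G(K) = (K² + ((-5*K)*K)*K) - 8 = (K² + (-5*K²)*K) - 8 = (K² - 5*K³) - 8 = -8 + K² - 5*K³)
a(L, T) = -6 (a(L, T) = -8 - 1*(-2) = -8 + 2 = -6)
G(30)/a(29, y(-5)) = (-8 + 30² - 5*30³)/(-6) = (-8 + 900 - 5*27000)*(-⅙) = (-8 + 900 - 135000)*(-⅙) = -134108*(-⅙) = 67054/3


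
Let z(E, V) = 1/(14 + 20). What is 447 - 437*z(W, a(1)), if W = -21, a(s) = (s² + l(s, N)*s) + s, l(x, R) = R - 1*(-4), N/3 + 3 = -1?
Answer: 14761/34 ≈ 434.15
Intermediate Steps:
N = -12 (N = -9 + 3*(-1) = -9 - 3 = -12)
l(x, R) = 4 + R (l(x, R) = R + 4 = 4 + R)
a(s) = s² - 7*s (a(s) = (s² + (4 - 12)*s) + s = (s² - 8*s) + s = s² - 7*s)
z(E, V) = 1/34
447 - 437*z(W, a(1)) = 447 - 437*1/34 = 447 - 437/34 = 14761/34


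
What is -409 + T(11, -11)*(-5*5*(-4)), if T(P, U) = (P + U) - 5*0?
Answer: -409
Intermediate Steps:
T(P, U) = P + U (T(P, U) = (P + U) + 0 = P + U)
-409 + T(11, -11)*(-5*5*(-4)) = -409 + (11 - 11)*(-5*5*(-4)) = -409 + 0*(-25*(-4)) = -409 + 0*100 = -409 + 0 = -409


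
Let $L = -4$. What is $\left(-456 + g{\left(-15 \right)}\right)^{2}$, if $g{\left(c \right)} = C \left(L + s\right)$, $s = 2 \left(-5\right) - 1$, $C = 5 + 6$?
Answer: $385641$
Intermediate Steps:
$C = 11$
$s = -11$ ($s = -10 - 1 = -11$)
$g{\left(c \right)} = -165$ ($g{\left(c \right)} = 11 \left(-4 - 11\right) = 11 \left(-15\right) = -165$)
$\left(-456 + g{\left(-15 \right)}\right)^{2} = \left(-456 - 165\right)^{2} = \left(-621\right)^{2} = 385641$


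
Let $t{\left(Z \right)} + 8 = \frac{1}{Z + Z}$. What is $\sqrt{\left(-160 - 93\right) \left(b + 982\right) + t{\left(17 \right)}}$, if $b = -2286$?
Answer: $\frac{7 \sqrt{7783042}}{34} \approx 574.37$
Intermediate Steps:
$t{\left(Z \right)} = -8 + \frac{1}{2 Z}$ ($t{\left(Z \right)} = -8 + \frac{1}{Z + Z} = -8 + \frac{1}{2 Z}$)
$\sqrt{\left(-160 - 93\right) \left(b + 982\right) + t{\left(17 \right)}} = \sqrt{\left(-160 - 93\right) \left(-2286 + 982\right) - \left(8 - \frac{1}{2 \cdot 17}\right)} = \sqrt{\left(-253\right) \left(-1304\right) + \left(-8 + \frac{1}{2} \cdot \frac{1}{17}\right)} = \sqrt{329912 + \left(-8 + \frac{1}{34}\right)} = \sqrt{329912 - \frac{271}{34}} = \sqrt{\frac{11216737}{34}} = \frac{7 \sqrt{7783042}}{34}$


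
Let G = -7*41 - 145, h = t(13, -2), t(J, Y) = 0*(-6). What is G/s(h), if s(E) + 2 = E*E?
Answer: 216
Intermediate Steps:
t(J, Y) = 0
h = 0
G = -432 (G = -287 - 145 = -432)
s(E) = -2 + E**2 (s(E) = -2 + E*E = -2 + E**2)
G/s(h) = -432/(-2 + 0**2) = -432/(-2 + 0) = -432/(-2) = -432*(-1/2) = 216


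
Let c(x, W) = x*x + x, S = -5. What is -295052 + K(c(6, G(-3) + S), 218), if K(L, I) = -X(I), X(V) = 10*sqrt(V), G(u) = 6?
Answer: -295052 - 10*sqrt(218) ≈ -2.9520e+5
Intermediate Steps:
c(x, W) = x + x**2 (c(x, W) = x**2 + x = x + x**2)
K(L, I) = -10*sqrt(I)
-295052 + K(c(6, G(-3) + S), 218) = -295052 - 10*sqrt(218)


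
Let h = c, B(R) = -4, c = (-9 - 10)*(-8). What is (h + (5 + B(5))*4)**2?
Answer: 24336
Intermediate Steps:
c = 152 (c = -19*(-8) = 152)
h = 152
(h + (5 + B(5))*4)**2 = (152 + (5 - 4)*4)**2 = (152 + 1*4)**2 = (152 + 4)**2 = 156**2 = 24336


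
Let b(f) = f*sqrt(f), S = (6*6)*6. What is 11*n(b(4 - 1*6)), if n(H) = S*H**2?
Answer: -19008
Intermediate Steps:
S = 216 (S = 36*6 = 216)
b(f) = f**(3/2)
n(H) = 216*H**2
11*n(b(4 - 1*6)) = 11*(216*((4 - 1*6)**(3/2))**2) = 11*(216*((4 - 6)**(3/2))**2) = 11*(216*((-2)**(3/2))**2) = 11*(216*(-2*I*sqrt(2))**2) = 11*(216*(-8)) = 11*(-1728) = -19008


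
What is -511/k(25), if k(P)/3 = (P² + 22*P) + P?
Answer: -511/3600 ≈ -0.14194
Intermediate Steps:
k(P) = 3*P² + 69*P (k(P) = 3*((P² + 22*P) + P) = 3*(P² + 23*P) = 3*P² + 69*P)
-511/k(25) = -511*1/(75*(23 + 25)) = -511/(3*25*48) = -511/3600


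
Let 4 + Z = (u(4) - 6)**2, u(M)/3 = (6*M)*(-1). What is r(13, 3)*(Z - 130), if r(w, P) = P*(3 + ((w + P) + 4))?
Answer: 410550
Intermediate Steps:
r(w, P) = P*(7 + P + w) (r(w, P) = P*(3 + ((P + w) + 4)) = P*(3 + (4 + P + w)) = P*(7 + P + w))
u(M) = -18*M (u(M) = 3*((6*M)*(-1)) = 3*(-6*M) = -18*M)
Z = 6080 (Z = -4 + (-18*4 - 6)**2 = -4 + (-72 - 6)**2 = -4 + (-78)**2 = -4 + 6084 = 6080)
r(13, 3)*(Z - 130) = (3*(7 + 3 + 13))*(6080 - 130) = (3*23)*5950 = 69*5950 = 410550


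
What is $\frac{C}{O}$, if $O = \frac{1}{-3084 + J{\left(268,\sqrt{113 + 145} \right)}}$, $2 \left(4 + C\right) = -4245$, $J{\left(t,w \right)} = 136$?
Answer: $6268922$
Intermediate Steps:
$C = - \frac{4253}{2}$ ($C = -4 + \frac{1}{2} \left(-4245\right) = -4 - \frac{4245}{2} = - \frac{4253}{2} \approx -2126.5$)
$O = - \frac{1}{2948}$ ($O = \frac{1}{-3084 + 136} = \frac{1}{-2948} = - \frac{1}{2948} \approx -0.00033921$)
$\frac{C}{O} = - \frac{4253}{2 \left(- \frac{1}{2948}\right)} = \left(- \frac{4253}{2}\right) \left(-2948\right) = 6268922$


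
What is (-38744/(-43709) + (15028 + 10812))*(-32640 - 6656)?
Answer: -44384018729984/43709 ≈ -1.0154e+9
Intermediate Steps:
(-38744/(-43709) + (15028 + 10812))*(-32640 - 6656) = (-38744*(-1/43709) + 25840)*(-39296) = (38744/43709 + 25840)*(-39296) = (1129479304/43709)*(-39296) = -44384018729984/43709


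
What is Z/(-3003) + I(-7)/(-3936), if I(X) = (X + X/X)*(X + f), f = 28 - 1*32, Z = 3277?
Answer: -2182745/1969968 ≈ -1.1080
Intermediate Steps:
f = -4 (f = 28 - 32 = -4)
I(X) = (1 + X)*(-4 + X) (I(X) = (X + X/X)*(X - 4) = (X + 1)*(-4 + X) = (1 + X)*(-4 + X))
Z/(-3003) + I(-7)/(-3936) = 3277/(-3003) + (-4 + (-7)² - 3*(-7))/(-3936) = 3277*(-1/3003) + (-4 + 49 + 21)*(-1/3936) = -3277/3003 + 66*(-1/3936) = -3277/3003 - 11/656 = -2182745/1969968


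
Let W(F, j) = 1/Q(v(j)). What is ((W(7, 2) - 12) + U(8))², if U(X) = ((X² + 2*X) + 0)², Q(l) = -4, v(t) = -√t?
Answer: 652853601/16 ≈ 4.0803e+7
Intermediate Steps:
U(X) = (X² + 2*X)²
W(F, j) = -¼ (W(F, j) = 1/(-4) = -¼)
((W(7, 2) - 12) + U(8))² = ((-¼ - 12) + 8²*(2 + 8)²)² = (-49/4 + 64*10²)² = (-49/4 + 64*100)² = (-49/4 + 6400)² = (25551/4)² = 652853601/16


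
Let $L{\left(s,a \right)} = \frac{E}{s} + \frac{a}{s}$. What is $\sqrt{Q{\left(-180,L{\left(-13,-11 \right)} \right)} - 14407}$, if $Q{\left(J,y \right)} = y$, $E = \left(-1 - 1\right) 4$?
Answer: $\frac{306 i \sqrt{26}}{13} \approx 120.02 i$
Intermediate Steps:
$E = -8$ ($E = \left(-2\right) 4 = -8$)
$L{\left(s,a \right)} = - \frac{8}{s} + \frac{a}{s}$
$\sqrt{Q{\left(-180,L{\left(-13,-11 \right)} \right)} - 14407} = \sqrt{\frac{-8 - 11}{-13} - 14407} = \sqrt{\left(- \frac{1}{13}\right) \left(-19\right) - 14407} = \sqrt{\frac{19}{13} - 14407} = \sqrt{- \frac{187272}{13}} = \frac{306 i \sqrt{26}}{13}$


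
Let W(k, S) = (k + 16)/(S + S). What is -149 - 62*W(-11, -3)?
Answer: -292/3 ≈ -97.333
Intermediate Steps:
W(k, S) = (16 + k)/(2*S) (W(k, S) = (16 + k)/((2*S)) = (16 + k)*(1/(2*S)) = (16 + k)/(2*S))
-149 - 62*W(-11, -3) = -149 - 31*(16 - 11)/(-3) = -149 - 31*(-1)*5/3 = -149 - 62*(-⅚) = -149 + 155/3 = -292/3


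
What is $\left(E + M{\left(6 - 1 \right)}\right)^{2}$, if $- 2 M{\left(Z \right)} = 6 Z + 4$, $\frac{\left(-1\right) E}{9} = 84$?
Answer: $597529$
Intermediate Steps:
$E = -756$ ($E = \left(-9\right) 84 = -756$)
$M{\left(Z \right)} = -2 - 3 Z$ ($M{\left(Z \right)} = - \frac{6 Z + 4}{2} = - \frac{4 + 6 Z}{2} = -2 - 3 Z$)
$\left(E + M{\left(6 - 1 \right)}\right)^{2} = \left(-756 - \left(2 + 3 \left(6 - 1\right)\right)\right)^{2} = \left(-756 - 17\right)^{2} = \left(-773\right)^{2} = 597529$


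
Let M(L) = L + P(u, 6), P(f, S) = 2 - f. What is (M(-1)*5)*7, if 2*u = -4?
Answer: 105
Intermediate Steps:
u = -2 (u = (½)*(-4) = -2)
M(L) = 4 + L (M(L) = L + (2 - 1*(-2)) = L + (2 + 2) = L + 4 = 4 + L)
(M(-1)*5)*7 = ((4 - 1)*5)*7 = (3*5)*7 = 15*7 = 105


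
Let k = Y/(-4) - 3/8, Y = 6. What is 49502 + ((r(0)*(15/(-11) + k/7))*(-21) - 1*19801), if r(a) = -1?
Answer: 2610673/88 ≈ 29667.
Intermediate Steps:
k = -15/8 (k = 6/(-4) - 3/8 = 6*(-¼) - 3*⅛ = -3/2 - 3/8 = -15/8 ≈ -1.8750)
49502 + ((r(0)*(15/(-11) + k/7))*(-21) - 1*19801) = 49502 + (-(15/(-11) - 15/8/7)*(-21) - 1*19801) = 49502 + (-(15*(-1/11) - 15/8*⅐)*(-21) - 19801) = 49502 + (-(-15/11 - 15/56)*(-21) - 19801) = 49502 + (-1*(-1005/616)*(-21) - 19801) = 49502 + ((1005/616)*(-21) - 19801) = 49502 + (-3015/88 - 19801) = 49502 - 1745503/88 = 2610673/88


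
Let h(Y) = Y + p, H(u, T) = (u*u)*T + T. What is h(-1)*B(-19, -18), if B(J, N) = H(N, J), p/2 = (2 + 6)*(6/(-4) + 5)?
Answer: -339625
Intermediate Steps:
H(u, T) = T + T*u² (H(u, T) = u²*T + T = T*u² + T = T + T*u²)
p = 56 (p = 2*((2 + 6)*(6/(-4) + 5)) = 2*(8*(6*(-¼) + 5)) = 2*(8*(-3/2 + 5)) = 2*(8*(7/2)) = 2*28 = 56)
B(J, N) = J*(1 + N²)
h(Y) = 56 + Y (h(Y) = Y + 56 = 56 + Y)
h(-1)*B(-19, -18) = (56 - 1)*(-19*(1 + (-18)²)) = 55*(-19*(1 + 324)) = 55*(-19*325) = 55*(-6175) = -339625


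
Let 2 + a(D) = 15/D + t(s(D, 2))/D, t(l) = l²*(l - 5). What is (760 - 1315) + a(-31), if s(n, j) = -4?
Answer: -17138/31 ≈ -552.84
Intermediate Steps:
t(l) = l²*(-5 + l)
a(D) = -2 - 129/D (a(D) = -2 + (15/D + ((-4)²*(-5 - 4))/D) = -2 + (15/D + (16*(-9))/D) = -2 + (15/D - 144/D) = -2 - 129/D)
(760 - 1315) + a(-31) = (760 - 1315) + (-2 - 129/(-31)) = -555 + (-2 - 129*(-1/31)) = -555 + (-2 + 129/31) = -555 + 67/31 = -17138/31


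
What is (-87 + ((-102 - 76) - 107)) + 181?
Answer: -191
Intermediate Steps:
(-87 + ((-102 - 76) - 107)) + 181 = (-87 + (-178 - 107)) + 181 = (-87 - 285) + 181 = -372 + 181 = -191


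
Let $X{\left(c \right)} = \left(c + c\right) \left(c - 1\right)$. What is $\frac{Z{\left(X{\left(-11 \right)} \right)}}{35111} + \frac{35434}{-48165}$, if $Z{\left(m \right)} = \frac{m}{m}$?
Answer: $- \frac{1244075009}{1691121315} \approx -0.73565$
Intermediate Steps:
$X{\left(c \right)} = 2 c \left(-1 + c\right)$
$Z{\left(m \right)} = 1$
$\frac{Z{\left(X{\left(-11 \right)} \right)}}{35111} + \frac{35434}{-48165} = 1 \cdot \frac{1}{35111} + \frac{35434}{-48165} = 1 \cdot \frac{1}{35111} + 35434 \left(- \frac{1}{48165}\right) = \frac{1}{35111} - \frac{35434}{48165} = - \frac{1244075009}{1691121315}$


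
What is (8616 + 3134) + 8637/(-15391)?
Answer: 180835613/15391 ≈ 11749.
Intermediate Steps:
(8616 + 3134) + 8637/(-15391) = 11750 + 8637*(-1/15391) = 11750 - 8637/15391 = 180835613/15391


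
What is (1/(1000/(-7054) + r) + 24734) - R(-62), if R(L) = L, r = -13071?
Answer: 1143143130405/46101917 ≈ 24796.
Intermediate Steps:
(1/(1000/(-7054) + r) + 24734) - R(-62) = (1/(1000/(-7054) - 13071) + 24734) - 1*(-62) = (1/(1000*(-1/7054) - 13071) + 24734) + 62 = (1/(-500/3527 - 13071) + 24734) + 62 = (1/(-46101917/3527) + 24734) + 62 = (-3527/46101917 + 24734) + 62 = 1140284811551/46101917 + 62 = 1143143130405/46101917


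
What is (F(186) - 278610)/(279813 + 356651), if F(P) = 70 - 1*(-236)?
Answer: -17394/39779 ≈ -0.43727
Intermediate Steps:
F(P) = 306 (F(P) = 70 + 236 = 306)
(F(186) - 278610)/(279813 + 356651) = (306 - 278610)/(279813 + 356651) = -278304/636464 = -278304*1/636464 = -17394/39779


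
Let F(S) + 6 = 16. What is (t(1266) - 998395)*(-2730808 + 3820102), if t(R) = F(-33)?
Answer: -1087534790190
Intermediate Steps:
F(S) = 10 (F(S) = -6 + 16 = 10)
t(R) = 10
(t(1266) - 998395)*(-2730808 + 3820102) = (10 - 998395)*(-2730808 + 3820102) = -998385*1089294 = -1087534790190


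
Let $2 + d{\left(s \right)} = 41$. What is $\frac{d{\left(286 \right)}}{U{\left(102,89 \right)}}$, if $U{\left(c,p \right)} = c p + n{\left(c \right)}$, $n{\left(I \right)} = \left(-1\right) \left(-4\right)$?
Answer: $\frac{39}{9082} \approx 0.0042942$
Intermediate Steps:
$n{\left(I \right)} = 4$
$d{\left(s \right)} = 39$ ($d{\left(s \right)} = -2 + 41 = 39$)
$U{\left(c,p \right)} = 4 + c p$ ($U{\left(c,p \right)} = c p + 4 = 4 + c p$)
$\frac{d{\left(286 \right)}}{U{\left(102,89 \right)}} = \frac{39}{4 + 102 \cdot 89} = \frac{39}{4 + 9078} = \frac{39}{9082}$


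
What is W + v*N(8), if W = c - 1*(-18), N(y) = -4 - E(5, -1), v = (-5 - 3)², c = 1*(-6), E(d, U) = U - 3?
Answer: 12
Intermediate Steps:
E(d, U) = -3 + U
c = -6
v = 64 (v = (-8)² = 64)
N(y) = 0 (N(y) = -4 - (-3 - 1) = -4 - 1*(-4) = -4 + 4 = 0)
W = 12 (W = -6 - 1*(-18) = -6 + 18 = 12)
W + v*N(8) = 12 + 64*0 = 12 + 0 = 12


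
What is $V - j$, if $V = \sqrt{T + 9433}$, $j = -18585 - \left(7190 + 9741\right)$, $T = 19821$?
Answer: $35516 + \sqrt{29254} \approx 35687.0$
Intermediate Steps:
$j = -35516$ ($j = -18585 - 16931 = -35516$)
$V = \sqrt{29254}$ ($V = \sqrt{19821 + 9433} = \sqrt{29254} \approx 171.04$)
$V - j = \sqrt{29254} - -35516 = \sqrt{29254} + 35516 = 35516 + \sqrt{29254}$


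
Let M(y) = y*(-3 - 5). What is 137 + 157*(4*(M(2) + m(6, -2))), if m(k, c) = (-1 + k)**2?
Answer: 5789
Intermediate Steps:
M(y) = -8*y (M(y) = y*(-8) = -8*y)
137 + 157*(4*(M(2) + m(6, -2))) = 137 + 157*(4*(-8*2 + (-1 + 6)**2)) = 137 + 157*(4*(-16 + 5**2)) = 137 + 157*(4*(-16 + 25)) = 137 + 157*(4*9) = 137 + 157*36 = 137 + 5652 = 5789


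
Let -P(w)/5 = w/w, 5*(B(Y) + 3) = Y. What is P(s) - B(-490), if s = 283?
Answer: 96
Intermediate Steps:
B(Y) = -3 + Y/5
P(w) = -5 (P(w) = -5*w/w = -5*1 = -5)
P(s) - B(-490) = -5 - (-3 + (⅕)*(-490)) = -5 - (-3 - 98) = -5 - 1*(-101) = -5 + 101 = 96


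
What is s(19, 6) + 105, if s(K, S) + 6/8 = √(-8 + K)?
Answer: 417/4 + √11 ≈ 107.57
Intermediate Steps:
s(K, S) = -¾ + √(-8 + K)
s(19, 6) + 105 = (-¾ + √(-8 + 19)) + 105 = (-¾ + √11) + 105 = 417/4 + √11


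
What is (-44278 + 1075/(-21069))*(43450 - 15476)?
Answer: -26096783945318/21069 ≈ -1.2386e+9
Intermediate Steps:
(-44278 + 1075/(-21069))*(43450 - 15476) = (-44278 + 1075*(-1/21069))*27974 = (-44278 - 1075/21069)*27974 = -932894257/21069*27974 = -26096783945318/21069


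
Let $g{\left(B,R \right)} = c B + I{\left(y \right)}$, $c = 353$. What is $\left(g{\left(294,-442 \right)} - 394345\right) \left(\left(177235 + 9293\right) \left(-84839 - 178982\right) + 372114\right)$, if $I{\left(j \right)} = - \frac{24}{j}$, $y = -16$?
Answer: $14298424306476501$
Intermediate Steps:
$g{\left(B,R \right)} = \frac{3}{2} + 353 B$ ($g{\left(B,R \right)} = 353 B - \frac{24}{-16} = 353 B - - \frac{3}{2} = 353 B + \frac{3}{2} = \frac{3}{2} + 353 B$)
$\left(g{\left(294,-442 \right)} - 394345\right) \left(\left(177235 + 9293\right) \left(-84839 - 178982\right) + 372114\right) = \left(\left(\frac{3}{2} + 353 \cdot 294\right) - 394345\right) \left(\left(177235 + 9293\right) \left(-84839 - 178982\right) + 372114\right) = \left(\left(\frac{3}{2} + 103782\right) - 394345\right) \left(186528 \left(-263821\right) + 372114\right) = \left(\frac{207567}{2} - 394345\right) \left(-49210003488 + 372114\right) = \left(- \frac{581123}{2}\right) \left(-49209631374\right) = 14298424306476501$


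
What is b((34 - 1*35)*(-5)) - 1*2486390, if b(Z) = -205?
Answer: -2486595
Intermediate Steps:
b((34 - 1*35)*(-5)) - 1*2486390 = -205 - 1*2486390 = -205 - 2486390 = -2486595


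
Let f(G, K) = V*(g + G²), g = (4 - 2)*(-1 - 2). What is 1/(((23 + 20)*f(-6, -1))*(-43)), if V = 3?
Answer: -1/166410 ≈ -6.0093e-6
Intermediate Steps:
g = -6 (g = 2*(-3) = -6)
f(G, K) = -18 + 3*G² (f(G, K) = 3*(-6 + G²) = -18 + 3*G²)
1/(((23 + 20)*f(-6, -1))*(-43)) = 1/(((23 + 20)*(-18 + 3*(-6)²))*(-43)) = 1/((43*(-18 + 3*36))*(-43)) = 1/((43*(-18 + 108))*(-43)) = 1/((43*90)*(-43)) = 1/(3870*(-43)) = 1/(-166410) = -1/166410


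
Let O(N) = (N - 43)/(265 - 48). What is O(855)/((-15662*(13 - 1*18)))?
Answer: 58/1213805 ≈ 4.7784e-5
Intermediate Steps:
O(N) = -43/217 + N/217 (O(N) = (-43 + N)/217 = (-43 + N)*(1/217) = -43/217 + N/217)
O(855)/((-15662*(13 - 1*18))) = (-43/217 + (1/217)*855)/((-15662*(13 - 1*18))) = (-43/217 + 855/217)/((-15662*(13 - 18))) = 116/(31*((-15662*(-5)))) = (116/31)/78310 = (116/31)*(1/78310) = 58/1213805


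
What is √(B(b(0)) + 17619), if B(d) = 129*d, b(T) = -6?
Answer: √16845 ≈ 129.79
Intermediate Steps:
√(B(b(0)) + 17619) = √(129*(-6) + 17619) = √(-774 + 17619) = √16845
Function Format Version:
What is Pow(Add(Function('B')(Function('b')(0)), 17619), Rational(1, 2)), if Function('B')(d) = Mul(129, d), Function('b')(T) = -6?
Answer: Pow(16845, Rational(1, 2)) ≈ 129.79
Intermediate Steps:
Pow(Add(Function('B')(Function('b')(0)), 17619), Rational(1, 2)) = Pow(Add(Mul(129, -6), 17619), Rational(1, 2)) = Pow(Add(-774, 17619), Rational(1, 2)) = Pow(16845, Rational(1, 2))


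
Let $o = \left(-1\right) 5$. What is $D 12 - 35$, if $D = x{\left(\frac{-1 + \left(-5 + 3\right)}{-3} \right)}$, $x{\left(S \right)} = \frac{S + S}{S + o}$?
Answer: $-41$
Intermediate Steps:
$o = -5$
$x{\left(S \right)} = \frac{2 S}{-5 + S}$ ($x{\left(S \right)} = \frac{S + S}{S - 5} = \frac{2 S}{-5 + S}$)
$D = - \frac{1}{2}$ ($D = \frac{2 \frac{-1 + \left(-5 + 3\right)}{-3}}{-5 + \frac{-1 + \left(-5 + 3\right)}{-3}} = \frac{2 \left(- \frac{-1 - 2}{3}\right)}{-5 - \frac{-1 - 2}{3}} = \frac{2 \left(\left(- \frac{1}{3}\right) \left(-3\right)\right)}{-5 - -1} = 2 \cdot 1 \frac{1}{-5 + 1} = 2 \cdot 1 \frac{1}{-4} = 2 \cdot 1 \left(- \frac{1}{4}\right) = - \frac{1}{2} \approx -0.5$)
$D 12 - 35 = \left(- \frac{1}{2}\right) 12 - 35 = -6 - 35 = -41$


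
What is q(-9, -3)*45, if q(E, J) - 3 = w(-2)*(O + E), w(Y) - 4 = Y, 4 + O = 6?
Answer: -495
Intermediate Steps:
O = 2 (O = -4 + 6 = 2)
w(Y) = 4 + Y
q(E, J) = 7 + 2*E (q(E, J) = 3 + (4 - 2)*(2 + E) = 3 + 2*(2 + E) = 3 + (4 + 2*E) = 7 + 2*E)
q(-9, -3)*45 = (7 + 2*(-9))*45 = (7 - 18)*45 = -11*45 = -495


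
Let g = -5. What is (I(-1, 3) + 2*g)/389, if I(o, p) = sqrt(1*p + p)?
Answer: -10/389 + sqrt(6)/389 ≈ -0.019410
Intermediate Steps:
I(o, p) = sqrt(2)*sqrt(p) (I(o, p) = sqrt(p + p) = sqrt(2*p) = sqrt(2)*sqrt(p))
(I(-1, 3) + 2*g)/389 = (sqrt(2)*sqrt(3) + 2*(-5))/389 = (sqrt(6) - 10)*(1/389) = (-10 + sqrt(6))*(1/389) = -10/389 + sqrt(6)/389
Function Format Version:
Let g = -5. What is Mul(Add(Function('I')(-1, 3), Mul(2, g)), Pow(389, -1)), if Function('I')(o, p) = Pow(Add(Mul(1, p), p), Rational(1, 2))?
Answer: Add(Rational(-10, 389), Mul(Rational(1, 389), Pow(6, Rational(1, 2)))) ≈ -0.019410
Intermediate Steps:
Function('I')(o, p) = Mul(Pow(2, Rational(1, 2)), Pow(p, Rational(1, 2))) (Function('I')(o, p) = Pow(Add(p, p), Rational(1, 2)) = Pow(Mul(2, p), Rational(1, 2)) = Mul(Pow(2, Rational(1, 2)), Pow(p, Rational(1, 2))))
Mul(Add(Function('I')(-1, 3), Mul(2, g)), Pow(389, -1)) = Mul(Add(Mul(Pow(2, Rational(1, 2)), Pow(3, Rational(1, 2))), Mul(2, -5)), Pow(389, -1)) = Mul(Add(Pow(6, Rational(1, 2)), -10), Rational(1, 389)) = Mul(Add(-10, Pow(6, Rational(1, 2))), Rational(1, 389)) = Add(Rational(-10, 389), Mul(Rational(1, 389), Pow(6, Rational(1, 2))))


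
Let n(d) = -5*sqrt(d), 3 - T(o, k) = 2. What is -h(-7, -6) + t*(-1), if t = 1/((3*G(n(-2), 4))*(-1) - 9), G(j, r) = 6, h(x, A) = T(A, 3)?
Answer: -26/27 ≈ -0.96296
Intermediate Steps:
T(o, k) = 1 (T(o, k) = 3 - 1*2 = 3 - 2 = 1)
h(x, A) = 1
t = -1/27 (t = 1/((3*6)*(-1) - 9) = 1/(18*(-1) - 9) = 1/(-18 - 9) = 1/(-27) = -1/27 ≈ -0.037037)
-h(-7, -6) + t*(-1) = -1*1 - 1/27*(-1) = -1 + 1/27 = -26/27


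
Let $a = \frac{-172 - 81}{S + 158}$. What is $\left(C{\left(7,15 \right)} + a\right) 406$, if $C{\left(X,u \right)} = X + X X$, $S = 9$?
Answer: $\frac{3694194}{167} \approx 22121.0$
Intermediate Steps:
$a = - \frac{253}{167}$ ($a = \frac{-172 - 81}{9 + 158} = - \frac{253}{167} \approx -1.515$)
$C{\left(X,u \right)} = X + X^{2}$
$\left(C{\left(7,15 \right)} + a\right) 406 = \left(7 \left(1 + 7\right) - \frac{253}{167}\right) 406 = \left(7 \cdot 8 - \frac{253}{167}\right) 406 = \left(56 - \frac{253}{167}\right) 406 = \frac{9099}{167} \cdot 406 = \frac{3694194}{167}$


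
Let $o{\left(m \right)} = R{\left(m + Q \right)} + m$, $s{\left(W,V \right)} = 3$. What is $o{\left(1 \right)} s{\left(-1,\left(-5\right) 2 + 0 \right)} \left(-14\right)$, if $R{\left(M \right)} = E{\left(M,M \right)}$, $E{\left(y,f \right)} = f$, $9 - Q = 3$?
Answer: $-336$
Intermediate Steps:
$Q = 6$ ($Q = 9 - 3 = 6$)
$R{\left(M \right)} = M$
$o{\left(m \right)} = 6 + 2 m$ ($o{\left(m \right)} = \left(m + 6\right) + m = \left(6 + m\right) + m = 6 + 2 m$)
$o{\left(1 \right)} s{\left(-1,\left(-5\right) 2 + 0 \right)} \left(-14\right) = \left(6 + 2 \cdot 1\right) 3 \left(-14\right) = \left(6 + 2\right) 3 \left(-14\right) = 8 \cdot 3 \left(-14\right) = 24 \left(-14\right) = -336$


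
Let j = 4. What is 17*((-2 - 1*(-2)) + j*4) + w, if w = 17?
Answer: 289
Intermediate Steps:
17*((-2 - 1*(-2)) + j*4) + w = 17*((-2 - 1*(-2)) + 4*4) + 17 = 17*((-2 + 2) + 16) + 17 = 17*(0 + 16) + 17 = 17*16 + 17 = 272 + 17 = 289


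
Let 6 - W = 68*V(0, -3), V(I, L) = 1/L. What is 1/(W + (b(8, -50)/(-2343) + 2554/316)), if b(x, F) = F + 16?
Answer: 123398/4536537 ≈ 0.027201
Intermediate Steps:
b(x, F) = 16 + F
W = 86/3 (W = 6 - 68/(-3) = 6 - 68*(-1)/3 = 6 - 1*(-68/3) = 6 + 68/3 = 86/3 ≈ 28.667)
1/(W + (b(8, -50)/(-2343) + 2554/316)) = 1/(86/3 + ((16 - 50)/(-2343) + 2554/316)) = 1/(86/3 + (-34*(-1/2343) + 2554*(1/316))) = 1/(86/3 + (34/2343 + 1277/158)) = 1/(86/3 + 2997383/370194) = 1/(4536537/123398) = 123398/4536537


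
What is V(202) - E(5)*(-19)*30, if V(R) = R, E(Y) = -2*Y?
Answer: -5498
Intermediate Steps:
V(202) - E(5)*(-19)*30 = 202 - -2*5*(-19)*30 = 202 - (-10*(-19))*30 = 202 - 190*30 = 202 - 1*5700 = 202 - 5700 = -5498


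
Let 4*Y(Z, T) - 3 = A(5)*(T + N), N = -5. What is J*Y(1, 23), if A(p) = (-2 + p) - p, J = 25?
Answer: -825/4 ≈ -206.25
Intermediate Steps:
A(p) = -2
Y(Z, T) = 13/4 - T/2 (Y(Z, T) = ¾ + (-2*(T - 5))/4 = ¾ + (-2*(-5 + T))/4 = ¾ + (10 - 2*T)/4 = ¾ + (5/2 - T/2) = 13/4 - T/2)
J*Y(1, 23) = 25*(13/4 - ½*23) = 25*(13/4 - 23/2) = 25*(-33/4) = -825/4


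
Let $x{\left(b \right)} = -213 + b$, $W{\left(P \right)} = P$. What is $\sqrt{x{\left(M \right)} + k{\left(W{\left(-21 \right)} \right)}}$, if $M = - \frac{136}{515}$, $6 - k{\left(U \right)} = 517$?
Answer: $\frac{6 i \sqrt{5335915}}{515} \approx 26.912 i$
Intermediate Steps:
$k{\left(U \right)} = -511$ ($k{\left(U \right)} = 6 - 517 = -511$)
$M = - \frac{136}{515}$ ($M = \left(-136\right) \frac{1}{515} = - \frac{136}{515} \approx -0.26408$)
$\sqrt{x{\left(M \right)} + k{\left(W{\left(-21 \right)} \right)}} = \sqrt{\left(-213 - \frac{136}{515}\right) - 511} = \sqrt{- \frac{109831}{515} - 511} = \sqrt{- \frac{372996}{515}} = \frac{6 i \sqrt{5335915}}{515}$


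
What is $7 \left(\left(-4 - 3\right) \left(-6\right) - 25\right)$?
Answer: $119$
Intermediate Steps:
$7 \left(\left(-4 - 3\right) \left(-6\right) - 25\right) = 7 \left(\left(-7\right) \left(-6\right) - 25\right) = 7 \left(42 - 25\right) = 7 \cdot 17 = 119$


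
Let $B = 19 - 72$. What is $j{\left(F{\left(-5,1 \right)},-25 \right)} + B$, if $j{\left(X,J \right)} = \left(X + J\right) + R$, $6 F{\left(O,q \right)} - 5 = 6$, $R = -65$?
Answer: $- \frac{847}{6} \approx -141.17$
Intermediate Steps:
$F{\left(O,q \right)} = \frac{11}{6}$ ($F{\left(O,q \right)} = \frac{5}{6} + \frac{1}{6} \cdot 6 = \frac{5}{6} + 1 = \frac{11}{6}$)
$B = -53$ ($B = 19 - 72 = -53$)
$j{\left(X,J \right)} = -65 + J + X$ ($j{\left(X,J \right)} = \left(X + J\right) - 65 = \left(J + X\right) - 65 = -65 + J + X$)
$j{\left(F{\left(-5,1 \right)},-25 \right)} + B = \left(-65 - 25 + \frac{11}{6}\right) - 53 = - \frac{529}{6} - 53 = - \frac{847}{6}$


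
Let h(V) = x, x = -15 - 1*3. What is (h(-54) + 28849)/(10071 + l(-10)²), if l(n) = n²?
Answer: 28831/20071 ≈ 1.4365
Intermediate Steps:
x = -18 (x = -15 - 3 = -18)
h(V) = -18
(h(-54) + 28849)/(10071 + l(-10)²) = (-18 + 28849)/(10071 + ((-10)²)²) = 28831/(10071 + 100²) = 28831/(10071 + 10000) = 28831/20071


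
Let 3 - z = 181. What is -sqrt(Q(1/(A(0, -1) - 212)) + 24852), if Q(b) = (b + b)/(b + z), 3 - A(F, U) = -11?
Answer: -sqrt(30871403611790)/35245 ≈ -157.65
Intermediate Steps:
z = -178 (z = 3 - 1*181 = 3 - 181 = -178)
A(F, U) = 14 (A(F, U) = 3 - 1*(-11) = 3 + 11 = 14)
Q(b) = 2*b/(-178 + b) (Q(b) = (b + b)/(b - 178) = (2*b)/(-178 + b) = 2*b/(-178 + b))
-sqrt(Q(1/(A(0, -1) - 212)) + 24852) = -sqrt(2/((14 - 212)*(-178 + 1/(14 - 212))) + 24852) = -sqrt(2/(-198*(-178 + 1/(-198))) + 24852) = -sqrt(2*(-1/198)/(-178 - 1/198) + 24852) = -sqrt(2*(-1/198)/(-35245/198) + 24852) = -sqrt(2*(-1/198)*(-198/35245) + 24852) = -sqrt(2/35245 + 24852) = -sqrt(875908742/35245) = -sqrt(30871403611790)/35245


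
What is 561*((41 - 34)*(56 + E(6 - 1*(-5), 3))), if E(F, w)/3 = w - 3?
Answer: 219912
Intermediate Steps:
E(F, w) = -9 + 3*w (E(F, w) = 3*(w - 3) = 3*(-3 + w) = -9 + 3*w)
561*((41 - 34)*(56 + E(6 - 1*(-5), 3))) = 561*((41 - 34)*(56 + (-9 + 3*3))) = 561*(7*(56 + (-9 + 9))) = 561*(7*(56 + 0)) = 561*(7*56) = 561*392 = 219912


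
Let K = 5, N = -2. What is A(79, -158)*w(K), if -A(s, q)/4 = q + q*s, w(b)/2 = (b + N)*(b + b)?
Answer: 3033600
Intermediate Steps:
w(b) = 4*b*(-2 + b) (w(b) = 2*((b - 2)*(b + b)) = 2*((-2 + b)*(2*b)) = 2*(2*b*(-2 + b)) = 4*b*(-2 + b))
A(s, q) = -4*q - 4*q*s (A(s, q) = -4*(q + q*s) = -4*q - 4*q*s)
A(79, -158)*w(K) = (-4*(-158)*(1 + 79))*(4*5*(-2 + 5)) = (-4*(-158)*80)*(4*5*3) = 50560*60 = 3033600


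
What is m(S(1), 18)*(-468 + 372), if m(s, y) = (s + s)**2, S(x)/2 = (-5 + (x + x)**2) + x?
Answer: 0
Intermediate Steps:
S(x) = -10 + 2*x + 8*x**2 (S(x) = 2*((-5 + (x + x)**2) + x) = 2*((-5 + (2*x)**2) + x) = 2*((-5 + 4*x**2) + x) = 2*(-5 + x + 4*x**2) = -10 + 2*x + 8*x**2)
m(s, y) = 4*s**2 (m(s, y) = (2*s)**2 = 4*s**2)
m(S(1), 18)*(-468 + 372) = (4*(-10 + 2*1 + 8*1**2)**2)*(-468 + 372) = (4*(-10 + 2 + 8*1)**2)*(-96) = (4*(-10 + 2 + 8)**2)*(-96) = (4*0**2)*(-96) = (4*0)*(-96) = 0*(-96) = 0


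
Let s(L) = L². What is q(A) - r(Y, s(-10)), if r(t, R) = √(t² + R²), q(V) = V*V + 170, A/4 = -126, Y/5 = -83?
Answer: 254186 - 5*√7289 ≈ 2.5376e+5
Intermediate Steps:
Y = -415 (Y = 5*(-83) = -415)
A = -504 (A = 4*(-126) = -504)
q(V) = 170 + V² (q(V) = V² + 170 = 170 + V²)
r(t, R) = √(R² + t²)
q(A) - r(Y, s(-10)) = (170 + (-504)²) - √(((-10)²)² + (-415)²) = (170 + 254016) - √(100² + 172225) = 254186 - √(10000 + 172225) = 254186 - √182225 = 254186 - 5*√7289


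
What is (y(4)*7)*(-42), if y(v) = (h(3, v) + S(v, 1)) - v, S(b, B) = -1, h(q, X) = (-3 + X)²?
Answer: 1176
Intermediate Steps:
y(v) = -1 + (-3 + v)² - v (y(v) = ((-3 + v)² - 1) - v = (-1 + (-3 + v)²) - v = -1 + (-3 + v)² - v)
(y(4)*7)*(-42) = ((-1 + (-3 + 4)² - 1*4)*7)*(-42) = ((-1 + 1² - 4)*7)*(-42) = ((-1 + 1 - 4)*7)*(-42) = -4*7*(-42) = -28*(-42) = 1176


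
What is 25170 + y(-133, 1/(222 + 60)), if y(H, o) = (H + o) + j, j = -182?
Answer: 7009111/282 ≈ 24855.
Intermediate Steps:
y(H, o) = -182 + H + o (y(H, o) = (H + o) - 182 = -182 + H + o)
25170 + y(-133, 1/(222 + 60)) = 25170 + (-182 - 133 + 1/(222 + 60)) = 25170 + (-182 - 133 + 1/282) = 25170 - 88829/282 = 7009111/282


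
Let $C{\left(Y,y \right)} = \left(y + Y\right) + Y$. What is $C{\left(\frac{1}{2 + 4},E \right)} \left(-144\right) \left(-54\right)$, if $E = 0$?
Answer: $2592$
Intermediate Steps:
$C{\left(Y,y \right)} = y + 2 Y$ ($C{\left(Y,y \right)} = \left(Y + y\right) + Y = y + 2 Y$)
$C{\left(\frac{1}{2 + 4},E \right)} \left(-144\right) \left(-54\right) = \left(0 + \frac{2}{2 + 4}\right) \left(-144\right) \left(-54\right) = \left(0 + \frac{2}{6}\right) \left(-144\right) \left(-54\right) = \left(0 + 2 \cdot \frac{1}{6}\right) \left(-144\right) \left(-54\right) = \left(0 + \frac{1}{3}\right) \left(-144\right) \left(-54\right) = \frac{1}{3} \left(-144\right) \left(-54\right) = \left(-48\right) \left(-54\right) = 2592$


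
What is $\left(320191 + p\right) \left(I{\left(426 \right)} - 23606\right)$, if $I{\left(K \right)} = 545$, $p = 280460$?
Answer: $-13851612711$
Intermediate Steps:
$\left(320191 + p\right) \left(I{\left(426 \right)} - 23606\right) = \left(320191 + 280460\right) \left(545 - 23606\right) = 600651 \left(-23061\right) = -13851612711$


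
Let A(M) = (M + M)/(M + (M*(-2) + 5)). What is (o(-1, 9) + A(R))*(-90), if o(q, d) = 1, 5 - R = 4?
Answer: -135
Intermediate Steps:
R = 1 (R = 5 - 1*4 = 5 - 4 = 1)
A(M) = 2*M/(5 - M) (A(M) = (2*M)/(M + (-2*M + 5)) = (2*M)/(M + (5 - 2*M)) = (2*M)/(5 - M) = 2*M/(5 - M))
(o(-1, 9) + A(R))*(-90) = (1 - 2*1/(-5 + 1))*(-90) = (1 - 2*1/(-4))*(-90) = (1 - 2*1*(-¼))*(-90) = (1 + ½)*(-90) = (3/2)*(-90) = -135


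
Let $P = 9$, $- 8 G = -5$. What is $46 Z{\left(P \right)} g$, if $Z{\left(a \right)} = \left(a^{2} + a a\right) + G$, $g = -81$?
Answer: $- \frac{2423763}{4} \approx -6.0594 \cdot 10^{5}$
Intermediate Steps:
$G = \frac{5}{8}$ ($G = \left(- \frac{1}{8}\right) \left(-5\right) = \frac{5}{8} \approx 0.625$)
$Z{\left(a \right)} = \frac{5}{8} + 2 a^{2}$ ($Z{\left(a \right)} = \left(a^{2} + a a\right) + \frac{5}{8} = \left(a^{2} + a^{2}\right) + \frac{5}{8} = 2 a^{2} + \frac{5}{8} = \frac{5}{8} + 2 a^{2}$)
$46 Z{\left(P \right)} g = 46 \left(\frac{5}{8} + 2 \cdot 9^{2}\right) \left(-81\right) = 46 \left(\frac{5}{8} + 2 \cdot 81\right) \left(-81\right) = 46 \left(\frac{5}{8} + 162\right) \left(-81\right) = 46 \cdot \frac{1301}{8} \left(-81\right) = \frac{29923}{4} \left(-81\right) = - \frac{2423763}{4}$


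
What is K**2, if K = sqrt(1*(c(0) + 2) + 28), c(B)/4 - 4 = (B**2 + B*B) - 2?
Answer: 38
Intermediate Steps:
c(B) = 8 + 8*B**2 (c(B) = 16 + 4*((B**2 + B*B) - 2) = 16 + 4*((B**2 + B**2) - 2) = 16 + 4*(2*B**2 - 2) = 16 + 4*(-2 + 2*B**2) = 16 + (-8 + 8*B**2) = 8 + 8*B**2)
K = sqrt(38) (K = sqrt(1*((8 + 8*0**2) + 2) + 28) = sqrt(1*((8 + 8*0) + 2) + 28) = sqrt(1*((8 + 0) + 2) + 28) = sqrt(1*(8 + 2) + 28) = sqrt(1*10 + 28) = sqrt(10 + 28) = sqrt(38) ≈ 6.1644)
K**2 = (sqrt(38))**2 = 38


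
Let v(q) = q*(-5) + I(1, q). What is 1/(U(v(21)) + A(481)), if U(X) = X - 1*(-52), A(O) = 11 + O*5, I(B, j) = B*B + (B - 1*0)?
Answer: 1/2365 ≈ 0.00042283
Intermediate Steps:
I(B, j) = B + B² (I(B, j) = B² + (B + 0) = B² + B = B + B²)
A(O) = 11 + 5*O
v(q) = 2 - 5*q (v(q) = q*(-5) + 1*(1 + 1) = -5*q + 1*2 = -5*q + 2 = 2 - 5*q)
U(X) = 52 + X (U(X) = X + 52 = 52 + X)
1/(U(v(21)) + A(481)) = 1/((52 + (2 - 5*21)) + (11 + 5*481)) = 1/((52 + (2 - 105)) + (11 + 2405)) = 1/((52 - 103) + 2416) = 1/(-51 + 2416) = 1/2365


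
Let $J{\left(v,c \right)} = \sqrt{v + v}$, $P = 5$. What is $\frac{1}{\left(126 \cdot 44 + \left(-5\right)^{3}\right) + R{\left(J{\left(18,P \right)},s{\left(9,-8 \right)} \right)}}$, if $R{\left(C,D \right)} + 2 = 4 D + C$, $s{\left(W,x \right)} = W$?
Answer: $\frac{1}{5459} \approx 0.00018318$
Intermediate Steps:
$J{\left(v,c \right)} = \sqrt{2} \sqrt{v}$ ($J{\left(v,c \right)} = \sqrt{2 v} = \sqrt{2} \sqrt{v}$)
$R{\left(C,D \right)} = -2 + C + 4 D$ ($R{\left(C,D \right)} = -2 + \left(4 D + C\right) = -2 + \left(C + 4 D\right) = -2 + C + 4 D$)
$\frac{1}{\left(126 \cdot 44 + \left(-5\right)^{3}\right) + R{\left(J{\left(18,P \right)},s{\left(9,-8 \right)} \right)}} = \frac{1}{\left(126 \cdot 44 + \left(-5\right)^{3}\right) + \left(-2 + \sqrt{2} \sqrt{18} + 4 \cdot 9\right)} = \frac{1}{\left(5544 - 125\right) + \left(-2 + \sqrt{2} \cdot 3 \sqrt{2} + 36\right)} = \frac{1}{5419 + \left(-2 + 6 + 36\right)} = \frac{1}{5419 + 40} = \frac{1}{5459}$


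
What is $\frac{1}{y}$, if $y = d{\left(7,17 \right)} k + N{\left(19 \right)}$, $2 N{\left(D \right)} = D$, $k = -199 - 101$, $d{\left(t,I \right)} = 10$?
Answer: $- \frac{2}{5981} \approx -0.00033439$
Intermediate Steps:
$k = -300$ ($k = -199 - 101 = -300$)
$N{\left(D \right)} = \frac{D}{2}$
$y = - \frac{5981}{2}$ ($y = 10 \left(-300\right) + \frac{1}{2} \cdot 19 = -3000 + \frac{19}{2} = - \frac{5981}{2} \approx -2990.5$)
$\frac{1}{y} = \frac{1}{- \frac{5981}{2}} = - \frac{2}{5981}$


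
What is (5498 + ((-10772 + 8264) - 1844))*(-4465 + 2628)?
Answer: -2105202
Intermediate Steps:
(5498 + ((-10772 + 8264) - 1844))*(-4465 + 2628) = (5498 + (-2508 - 1844))*(-1837) = (5498 - 4352)*(-1837) = 1146*(-1837) = -2105202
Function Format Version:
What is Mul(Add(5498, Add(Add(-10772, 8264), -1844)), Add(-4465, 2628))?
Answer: -2105202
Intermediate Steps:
Mul(Add(5498, Add(Add(-10772, 8264), -1844)), Add(-4465, 2628)) = Mul(Add(5498, Add(-2508, -1844)), -1837) = Mul(Add(5498, -4352), -1837) = Mul(1146, -1837) = -2105202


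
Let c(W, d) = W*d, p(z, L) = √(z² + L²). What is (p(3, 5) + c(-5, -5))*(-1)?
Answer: -25 - √34 ≈ -30.831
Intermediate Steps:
p(z, L) = √(L² + z²)
(p(3, 5) + c(-5, -5))*(-1) = (√(5² + 3²) - 5*(-5))*(-1) = (√(25 + 9) + 25)*(-1) = (√34 + 25)*(-1) = (25 + √34)*(-1) = -25 - √34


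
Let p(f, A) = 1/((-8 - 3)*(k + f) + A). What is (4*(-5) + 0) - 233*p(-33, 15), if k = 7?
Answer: -6253/301 ≈ -20.774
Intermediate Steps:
p(f, A) = 1/(-77 + A - 11*f) (p(f, A) = 1/((-8 - 3)*(7 + f) + A) = 1/(-11*(7 + f) + A) = 1/((-77 - 11*f) + A) = 1/(-77 + A - 11*f))
(4*(-5) + 0) - 233*p(-33, 15) = (4*(-5) + 0) - (-233)/(77 - 1*15 + 11*(-33)) = (-20 + 0) - (-233)/(77 - 15 - 363) = -20 - (-233)/(-301) = -20 - (-233)*(-1)/301 = -20 - 233*1/301 = -20 - 233/301 = -6253/301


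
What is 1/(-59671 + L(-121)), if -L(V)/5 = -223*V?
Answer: -1/194586 ≈ -5.1391e-6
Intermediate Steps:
L(V) = 1115*V (L(V) = -(-1115)*V = 1115*V)
1/(-59671 + L(-121)) = 1/(-59671 + 1115*(-121)) = 1/(-59671 - 134915) = 1/(-194586) = -1/194586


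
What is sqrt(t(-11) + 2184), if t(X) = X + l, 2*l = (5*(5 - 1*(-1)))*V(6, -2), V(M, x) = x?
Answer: sqrt(2143) ≈ 46.293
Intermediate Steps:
l = -30 (l = ((5*(5 - 1*(-1)))*(-2))/2 = ((5*(5 + 1))*(-2))/2 = ((5*6)*(-2))/2 = (30*(-2))/2 = (1/2)*(-60) = -30)
t(X) = -30 + X (t(X) = X - 30 = -30 + X)
sqrt(t(-11) + 2184) = sqrt((-30 - 11) + 2184) = sqrt(-41 + 2184) = sqrt(2143)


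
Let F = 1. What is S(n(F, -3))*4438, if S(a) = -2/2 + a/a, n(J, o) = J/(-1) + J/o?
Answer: 0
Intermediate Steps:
n(J, o) = -J + J/o (n(J, o) = J*(-1) + J/o = -J + J/o)
S(a) = 0 (S(a) = -2*½ + 1 = -1 + 1 = 0)
S(n(F, -3))*4438 = 0*4438 = 0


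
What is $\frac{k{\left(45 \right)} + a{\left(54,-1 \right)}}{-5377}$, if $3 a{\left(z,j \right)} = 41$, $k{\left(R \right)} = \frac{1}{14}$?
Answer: $- \frac{577}{225834} \approx -0.002555$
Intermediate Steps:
$k{\left(R \right)} = \frac{1}{14}$
$a{\left(z,j \right)} = \frac{41}{3}$ ($a{\left(z,j \right)} = \frac{1}{3} \cdot 41 = \frac{41}{3}$)
$\frac{k{\left(45 \right)} + a{\left(54,-1 \right)}}{-5377} = \frac{\frac{1}{14} + \frac{41}{3}}{-5377} = \frac{577}{42} \left(- \frac{1}{5377}\right) = - \frac{577}{225834}$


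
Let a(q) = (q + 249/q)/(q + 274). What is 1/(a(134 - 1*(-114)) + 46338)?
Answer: 129456/5998793881 ≈ 2.1580e-5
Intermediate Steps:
a(q) = (q + 249/q)/(274 + q)
1/(a(134 - 1*(-114)) + 46338) = 1/((249 + (134 - 1*(-114))²)/((134 - 1*(-114))*(274 + (134 - 1*(-114)))) + 46338) = 1/((249 + (134 + 114)²)/((134 + 114)*(274 + (134 + 114))) + 46338) = 1/((249 + 248²)/(248*(274 + 248)) + 46338) = 1/((1/248)*(249 + 61504)/522 + 46338) = 1/((1/248)*(1/522)*61753 + 46338) = 1/(61753/129456 + 46338) = 1/(5998793881/129456) = 129456/5998793881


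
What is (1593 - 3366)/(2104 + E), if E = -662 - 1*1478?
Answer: 197/4 ≈ 49.250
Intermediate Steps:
E = -2140 (E = -662 - 1478 = -2140)
(1593 - 3366)/(2104 + E) = (1593 - 3366)/(2104 - 2140) = -1773/(-36) = -1773*(-1/36) = 197/4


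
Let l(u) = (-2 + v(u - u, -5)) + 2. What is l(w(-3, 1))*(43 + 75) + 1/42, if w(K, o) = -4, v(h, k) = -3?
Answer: -14867/42 ≈ -353.98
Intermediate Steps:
l(u) = -3 (l(u) = (-2 - 3) + 2 = -5 + 2 = -3)
l(w(-3, 1))*(43 + 75) + 1/42 = -3*(43 + 75) + 1/42 = -3*118 + 1/42 = -354 + 1/42 = -14867/42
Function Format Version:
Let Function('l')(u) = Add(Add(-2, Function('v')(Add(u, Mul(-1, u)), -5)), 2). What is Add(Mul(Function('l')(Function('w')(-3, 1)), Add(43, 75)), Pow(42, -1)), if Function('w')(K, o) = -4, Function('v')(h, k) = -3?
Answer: Rational(-14867, 42) ≈ -353.98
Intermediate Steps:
Function('l')(u) = -3 (Function('l')(u) = Add(Add(-2, -3), 2) = Add(-5, 2) = -3)
Add(Mul(Function('l')(Function('w')(-3, 1)), Add(43, 75)), Pow(42, -1)) = Add(Mul(-3, Add(43, 75)), Pow(42, -1)) = Add(Mul(-3, 118), Rational(1, 42)) = Add(-354, Rational(1, 42)) = Rational(-14867, 42)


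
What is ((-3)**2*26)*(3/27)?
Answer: 26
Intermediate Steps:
((-3)**2*26)*(3/27) = (9*26)*(3*(1/27)) = 234*(1/9) = 26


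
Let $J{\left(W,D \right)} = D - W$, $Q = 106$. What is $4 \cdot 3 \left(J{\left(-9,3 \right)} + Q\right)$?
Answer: $1416$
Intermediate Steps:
$4 \cdot 3 \left(J{\left(-9,3 \right)} + Q\right) = 4 \cdot 3 \left(\left(3 - -9\right) + 106\right) = 12 \left(\left(3 + 9\right) + 106\right) = 12 \left(12 + 106\right) = 12 \cdot 118 = 1416$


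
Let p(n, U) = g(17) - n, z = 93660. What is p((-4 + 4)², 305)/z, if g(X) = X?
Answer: 17/93660 ≈ 0.00018151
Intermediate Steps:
p(n, U) = 17 - n
p((-4 + 4)², 305)/z = (17 - (-4 + 4)²)/93660 = (17 - 1*0²)*(1/93660) = (17 - 1*0)*(1/93660) = (17 + 0)*(1/93660) = 17*(1/93660) = 17/93660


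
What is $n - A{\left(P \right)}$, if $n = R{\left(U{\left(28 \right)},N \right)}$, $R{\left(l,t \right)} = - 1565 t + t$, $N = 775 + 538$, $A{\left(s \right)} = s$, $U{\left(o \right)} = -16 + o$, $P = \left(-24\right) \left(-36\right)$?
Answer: $-2054396$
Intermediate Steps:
$P = 864$
$N = 1313$
$R{\left(l,t \right)} = - 1564 t$
$n = -2053532$ ($n = \left(-1564\right) 1313 = -2053532$)
$n - A{\left(P \right)} = -2053532 - 864 = -2054396$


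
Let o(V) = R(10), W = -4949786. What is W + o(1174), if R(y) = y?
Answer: -4949776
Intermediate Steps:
o(V) = 10
W + o(1174) = -4949786 + 10 = -4949776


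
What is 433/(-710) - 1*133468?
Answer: -94762713/710 ≈ -1.3347e+5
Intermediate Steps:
433/(-710) - 1*133468 = 433*(-1/710) - 133468 = -433/710 - 133468 = -94762713/710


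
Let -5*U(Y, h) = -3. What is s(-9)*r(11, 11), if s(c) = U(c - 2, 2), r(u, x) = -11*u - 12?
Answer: -399/5 ≈ -79.800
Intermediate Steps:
U(Y, h) = ⅗ (U(Y, h) = -⅕*(-3) = ⅗)
r(u, x) = -12 - 11*u
s(c) = ⅗
s(-9)*r(11, 11) = 3*(-12 - 11*11)/5 = 3*(-12 - 121)/5 = (⅗)*(-133) = -399/5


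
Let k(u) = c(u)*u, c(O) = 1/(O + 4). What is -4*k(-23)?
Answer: -92/19 ≈ -4.8421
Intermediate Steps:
c(O) = 1/(4 + O)
k(u) = u/(4 + u)
-4*k(-23) = -(-92)/(4 - 23) = -(-92)/(-19) = -(-92)*(-1)/19 = -4*23/19 = -92/19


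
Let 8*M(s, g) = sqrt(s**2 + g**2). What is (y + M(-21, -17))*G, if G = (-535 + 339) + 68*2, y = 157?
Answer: -9420 - 15*sqrt(730)/2 ≈ -9622.6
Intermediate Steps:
M(s, g) = sqrt(g**2 + s**2)/8 (M(s, g) = sqrt(s**2 + g**2)/8 = sqrt(g**2 + s**2)/8)
G = -60 (G = -196 + 136 = -60)
(y + M(-21, -17))*G = (157 + sqrt((-17)**2 + (-21)**2)/8)*(-60) = (157 + sqrt(289 + 441)/8)*(-60) = (157 + sqrt(730)/8)*(-60) = -9420 - 15*sqrt(730)/2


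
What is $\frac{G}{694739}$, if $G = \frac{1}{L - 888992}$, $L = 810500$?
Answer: $- \frac{1}{54531453588} \approx -1.8338 \cdot 10^{-11}$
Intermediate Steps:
$G = - \frac{1}{78492}$ ($G = \frac{1}{810500 - 888992} = \frac{1}{-78492} = - \frac{1}{78492} \approx -1.274 \cdot 10^{-5}$)
$\frac{G}{694739} = - \frac{1}{78492 \cdot 694739} = \left(- \frac{1}{78492}\right) \frac{1}{694739} = - \frac{1}{54531453588}$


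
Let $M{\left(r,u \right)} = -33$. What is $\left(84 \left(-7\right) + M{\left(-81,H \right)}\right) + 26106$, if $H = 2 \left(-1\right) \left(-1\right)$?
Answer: $25485$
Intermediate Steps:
$H = 2$ ($H = \left(-2\right) \left(-1\right) = 2$)
$\left(84 \left(-7\right) + M{\left(-81,H \right)}\right) + 26106 = \left(84 \left(-7\right) - 33\right) + 26106 = \left(-588 - 33\right) + 26106 = -621 + 26106 = 25485$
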